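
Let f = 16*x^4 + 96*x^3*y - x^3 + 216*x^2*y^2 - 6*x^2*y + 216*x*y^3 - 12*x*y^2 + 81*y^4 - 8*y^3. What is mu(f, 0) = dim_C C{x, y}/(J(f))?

6

The Hessian of f at 0 has rank 0. Corank 2; j^3 = -(x + 2*y)^3 is a perfect cube, so E-series; the 4-jet and mu = 6 give E_6.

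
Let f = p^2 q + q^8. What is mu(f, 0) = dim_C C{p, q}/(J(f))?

9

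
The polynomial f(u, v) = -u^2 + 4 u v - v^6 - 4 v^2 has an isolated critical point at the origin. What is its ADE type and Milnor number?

Type A5, Milnor number mu = 5.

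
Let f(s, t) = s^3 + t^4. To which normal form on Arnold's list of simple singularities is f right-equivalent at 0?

The Hessian of f at 0 is [[0, 0], [0, 0]] with rank 0, so corank 2. A Groebner basis of the Jacobian ideal J(f) in C{s,t} is {t^3, s^2}; counting standard monomials gives mu = 6. Corank 2; j^3 = s^3 is a perfect cube, so E-series; the 4-jet and mu = 6 give E_6.

E_{6}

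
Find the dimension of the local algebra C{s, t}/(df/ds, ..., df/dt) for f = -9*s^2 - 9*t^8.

7

The Hessian of f at 0 has rank 1. Corank 1: A-series; mu = 7 gives A_7.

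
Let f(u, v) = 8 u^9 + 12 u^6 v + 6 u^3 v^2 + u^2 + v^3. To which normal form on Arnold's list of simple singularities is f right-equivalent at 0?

The Hessian of f at 0 has rank 1. Corank 1: A-series; mu = 2 gives A_2.

A_{2}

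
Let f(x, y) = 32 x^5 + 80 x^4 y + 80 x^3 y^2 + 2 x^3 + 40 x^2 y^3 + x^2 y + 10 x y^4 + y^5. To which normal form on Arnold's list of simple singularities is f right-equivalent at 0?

D6

The Hessian of f at 0 has rank 0. Corank 2; j^3 = x^2*(2*x + y) has shape L^2 M (L != M), so D-series; mu = 6 gives D_6.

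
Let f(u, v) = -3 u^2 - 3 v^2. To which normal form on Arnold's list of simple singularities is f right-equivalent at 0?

A_1

The Hessian of f at 0 is [[-6, 0], [0, -6]] with rank 2, so corank 0. A Groebner basis of the Jacobian ideal J(f) in C{u,v} is {u, v}; counting standard monomials gives mu = 1. Corank 0: nondegenerate Morse point, so A_1.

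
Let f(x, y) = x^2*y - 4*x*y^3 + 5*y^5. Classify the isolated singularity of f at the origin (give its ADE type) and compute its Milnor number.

Type D_6, Milnor number mu = 6.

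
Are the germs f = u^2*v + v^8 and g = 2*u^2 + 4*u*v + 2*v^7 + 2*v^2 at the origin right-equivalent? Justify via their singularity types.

No.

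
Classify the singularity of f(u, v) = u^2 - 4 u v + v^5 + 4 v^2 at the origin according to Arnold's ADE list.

A_4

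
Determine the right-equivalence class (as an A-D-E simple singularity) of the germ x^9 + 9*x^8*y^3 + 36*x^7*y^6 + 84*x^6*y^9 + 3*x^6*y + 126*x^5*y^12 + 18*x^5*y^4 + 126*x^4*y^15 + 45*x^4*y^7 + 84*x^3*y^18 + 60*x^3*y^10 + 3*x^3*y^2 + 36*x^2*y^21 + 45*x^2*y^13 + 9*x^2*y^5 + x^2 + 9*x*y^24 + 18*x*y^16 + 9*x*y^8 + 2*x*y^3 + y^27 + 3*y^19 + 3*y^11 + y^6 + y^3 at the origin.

The Hessian of f at 0 has rank 1. Corank 1: A-series; mu = 2 gives A_2.

A_2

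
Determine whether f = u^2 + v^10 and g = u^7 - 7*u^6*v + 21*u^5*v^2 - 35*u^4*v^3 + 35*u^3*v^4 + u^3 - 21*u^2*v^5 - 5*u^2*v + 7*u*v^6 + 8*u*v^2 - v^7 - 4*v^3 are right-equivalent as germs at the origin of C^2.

No.

The Hessian of f at 0 has rank 1. Corank 1: A-series; mu = 9 gives A_9. The Hessian of g at 0 has rank 0. Corank 2; j^3 = (u - 2*v)^2*(u - v) has shape L^2 M (L != M), so D-series; mu = 8 gives D_8. f is A_9 but g is D_8, hence not right-equivalent.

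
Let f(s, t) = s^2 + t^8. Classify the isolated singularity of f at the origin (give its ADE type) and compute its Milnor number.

The Hessian of f at 0 has rank 1. Corank 1: A-series; mu = 7 gives A_7.

Type A_{7}, Milnor number mu = 7.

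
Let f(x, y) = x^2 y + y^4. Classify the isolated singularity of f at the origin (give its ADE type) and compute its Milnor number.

Type D_5, Milnor number mu = 5.

The Hessian of f at 0 has rank 0. Corank 2; j^3 = x^2*y has shape L^2 M (L != M), so D-series; mu = 5 gives D_5.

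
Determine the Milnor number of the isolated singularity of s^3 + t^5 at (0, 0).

8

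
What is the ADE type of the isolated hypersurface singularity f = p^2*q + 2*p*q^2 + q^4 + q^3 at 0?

D_5

The Hessian of f at 0 is [[0, 0], [0, 0]] with rank 0, so corank 2. A Groebner basis of the Jacobian ideal J(f) in C{p,q} is {p^3 - p^2/4 + q^2/4, p^2/4 + q^3 - q^2/4, p*q + q^2}; counting standard monomials gives mu = 5. Corank 2; j^3 = q*(p + q)^2 has shape L^2 M (L != M), so D-series; mu = 5 gives D_5.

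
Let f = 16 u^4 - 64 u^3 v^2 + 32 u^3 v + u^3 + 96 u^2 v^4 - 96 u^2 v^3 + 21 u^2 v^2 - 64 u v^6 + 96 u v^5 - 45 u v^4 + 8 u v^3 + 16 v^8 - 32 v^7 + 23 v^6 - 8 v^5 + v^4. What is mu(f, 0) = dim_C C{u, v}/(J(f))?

6

The Hessian of f at 0 is [[0, 0], [0, 0]] with rank 0, so corank 2. A Groebner basis of the Jacobian ideal J(f) in C{u,v} is {u^3, u^2*v, -u^2/2 + u*v^2, 3*u^2 + v^3}; counting standard monomials gives mu = 6. Corank 2; j^3 = u^3 is a perfect cube, so E-series; the 4-jet and mu = 6 give E_6.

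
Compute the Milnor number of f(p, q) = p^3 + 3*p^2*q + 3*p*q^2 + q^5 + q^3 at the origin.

The Hessian of f at 0 has rank 0. Corank 2; j^3 = (p + q)^3 is a perfect cube, so E-series; the 5-jet and mu = 8 give E_8.

8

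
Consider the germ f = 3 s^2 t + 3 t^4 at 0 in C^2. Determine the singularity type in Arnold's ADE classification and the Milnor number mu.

Type D_{5}, Milnor number mu = 5.

The Hessian of f at 0 has rank 0. Corank 2; j^3 = 3*s^2*t has shape L^2 M (L != M), so D-series; mu = 5 gives D_5.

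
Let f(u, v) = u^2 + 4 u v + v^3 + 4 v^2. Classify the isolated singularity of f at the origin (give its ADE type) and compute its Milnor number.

The Hessian of f at 0 has rank 1. Corank 1: A-series; mu = 2 gives A_2.

Type A_{2}, Milnor number mu = 2.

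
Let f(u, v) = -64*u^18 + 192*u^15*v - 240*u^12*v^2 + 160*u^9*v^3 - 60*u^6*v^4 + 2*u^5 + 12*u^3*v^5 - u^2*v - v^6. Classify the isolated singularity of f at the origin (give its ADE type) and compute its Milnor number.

The Hessian of f at 0 has rank 0. Corank 2; j^3 = -u^2*v has shape L^2 M (L != M), so D-series; mu = 7 gives D_7.

Type D_7, Milnor number mu = 7.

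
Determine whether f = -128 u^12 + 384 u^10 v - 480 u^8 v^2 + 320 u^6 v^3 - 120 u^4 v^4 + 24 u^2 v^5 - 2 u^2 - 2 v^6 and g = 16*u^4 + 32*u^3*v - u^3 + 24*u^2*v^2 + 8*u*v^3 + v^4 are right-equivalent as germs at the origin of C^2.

The Hessian of f at 0 has rank 1. Corank 1: A-series; mu = 5 gives A_5. The Hessian of g at 0 has rank 0. Corank 2; j^3 = -u^3 is a perfect cube, so E-series; the 4-jet and mu = 6 give E_6. f is A_5 but g is E_6, hence not right-equivalent.

No.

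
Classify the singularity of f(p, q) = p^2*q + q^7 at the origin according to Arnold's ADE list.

D_{8}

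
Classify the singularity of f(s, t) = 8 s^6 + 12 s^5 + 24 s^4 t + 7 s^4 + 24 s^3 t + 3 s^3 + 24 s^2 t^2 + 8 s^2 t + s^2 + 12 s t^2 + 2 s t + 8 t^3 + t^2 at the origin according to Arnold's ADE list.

The Hessian of f at 0 has rank 1. Corank 1: A-series; mu = 2 gives A_2.

A2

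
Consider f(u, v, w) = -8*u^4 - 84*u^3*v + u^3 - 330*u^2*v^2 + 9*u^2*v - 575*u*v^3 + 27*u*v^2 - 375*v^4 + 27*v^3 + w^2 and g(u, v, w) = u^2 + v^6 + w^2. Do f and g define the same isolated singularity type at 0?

The Hessian of f at 0 has rank 1. Corank 2; j^3 = (u + 3*v)^3 is a perfect cube, so E-series; the 4-jet and mu = 7 give E_7. The Hessian of g at 0 has rank 2. Corank 1: A-series; mu = 5 gives A_5. f is E_7 but g is A_5, hence not right-equivalent.

No.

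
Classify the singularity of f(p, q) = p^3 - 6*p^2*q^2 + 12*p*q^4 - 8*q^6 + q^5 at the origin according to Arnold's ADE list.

The Hessian of f at 0 is [[0, 0], [0, 0]] with rank 0, so corank 2. A Groebner basis of the Jacobian ideal J(f) in C{p,q} is {q^4, p^3, -p^2/4 + p*q^2}; counting standard monomials gives mu = 8. Corank 2; j^3 = p^3 is a perfect cube, so E-series; the 5-jet and mu = 8 give E_8.

E8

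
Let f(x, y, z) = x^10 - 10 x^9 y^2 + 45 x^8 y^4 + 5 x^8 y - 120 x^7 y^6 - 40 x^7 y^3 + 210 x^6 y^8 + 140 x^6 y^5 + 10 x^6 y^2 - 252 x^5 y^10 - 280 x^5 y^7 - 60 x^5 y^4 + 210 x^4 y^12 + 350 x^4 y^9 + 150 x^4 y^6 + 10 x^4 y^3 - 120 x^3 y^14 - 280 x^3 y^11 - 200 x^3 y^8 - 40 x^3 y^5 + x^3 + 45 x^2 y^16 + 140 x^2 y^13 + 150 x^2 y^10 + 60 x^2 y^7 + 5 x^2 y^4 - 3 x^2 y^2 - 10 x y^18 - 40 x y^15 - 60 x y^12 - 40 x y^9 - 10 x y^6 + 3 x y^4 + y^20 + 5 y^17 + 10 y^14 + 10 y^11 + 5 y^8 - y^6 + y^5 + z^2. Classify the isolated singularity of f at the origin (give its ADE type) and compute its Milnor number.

Type E_8, Milnor number mu = 8.

The Hessian of f at 0 has rank 1. Corank 2; j^3 = x^3 is a perfect cube, so E-series; the 5-jet and mu = 8 give E_8.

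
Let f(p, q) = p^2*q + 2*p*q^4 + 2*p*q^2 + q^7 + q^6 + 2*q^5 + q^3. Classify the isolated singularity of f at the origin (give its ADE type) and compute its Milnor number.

Type D7, Milnor number mu = 7.

The Hessian of f at 0 has rank 0. Corank 2; j^3 = q*(p + q)^2 has shape L^2 M (L != M), so D-series; mu = 7 gives D_7.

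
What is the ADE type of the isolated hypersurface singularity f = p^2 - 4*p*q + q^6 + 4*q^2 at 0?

A_5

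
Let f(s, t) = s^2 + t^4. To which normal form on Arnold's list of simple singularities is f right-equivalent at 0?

The Hessian of f at 0 has rank 1. Corank 1: A-series; mu = 3 gives A_3.

A_3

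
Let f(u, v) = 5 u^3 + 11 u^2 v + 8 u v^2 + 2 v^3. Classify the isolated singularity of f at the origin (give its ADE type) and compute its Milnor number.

Type D4, Milnor number mu = 4.

The Hessian of f at 0 is [[0, 0], [0, 0]] with rank 0, so corank 2. A Groebner basis of the Jacobian ideal J(f) in C{u,v} is {v^3, u^2 + 2*v^2, u*v - v^2}; counting standard monomials gives mu = 4. Corank 2; j^3 = (u + v)*(5*u^2 + 6*u*v + 2*v^2) splits into three distinct lines over C (the quadratic factor has nonzero discriminant), so D_4.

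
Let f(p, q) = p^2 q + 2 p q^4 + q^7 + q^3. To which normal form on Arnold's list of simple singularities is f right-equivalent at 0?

D_{4}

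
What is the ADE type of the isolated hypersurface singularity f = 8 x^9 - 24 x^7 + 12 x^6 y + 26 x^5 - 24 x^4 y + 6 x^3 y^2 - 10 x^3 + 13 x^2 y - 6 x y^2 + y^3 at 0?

The Hessian of f at 0 has rank 0. Corank 2; j^3 = -(2*x - y)*(5*x^2 - 4*x*y + y^2) splits into three distinct lines over C (the quadratic factor has nonzero discriminant), so D_4.

D_{4}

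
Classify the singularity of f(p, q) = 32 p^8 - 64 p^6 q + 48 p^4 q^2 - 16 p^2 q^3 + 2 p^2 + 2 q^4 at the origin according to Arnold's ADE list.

A_3

The Hessian of f at 0 has rank 1. Corank 1: A-series; mu = 3 gives A_3.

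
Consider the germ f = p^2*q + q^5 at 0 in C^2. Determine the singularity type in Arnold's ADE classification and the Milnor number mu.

Type D6, Milnor number mu = 6.

The Hessian of f at 0 is [[0, 0], [0, 0]] with rank 0, so corank 2. A Groebner basis of the Jacobian ideal J(f) in C{p,q} is {p^2/5 + q^4, p^3, p*q}; counting standard monomials gives mu = 6. Corank 2; j^3 = p^2*q has shape L^2 M (L != M), so D-series; mu = 6 gives D_6.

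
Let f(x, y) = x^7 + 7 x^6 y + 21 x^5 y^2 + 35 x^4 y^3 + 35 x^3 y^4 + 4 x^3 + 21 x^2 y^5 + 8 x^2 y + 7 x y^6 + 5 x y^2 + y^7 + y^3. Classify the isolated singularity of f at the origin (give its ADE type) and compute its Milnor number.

The Hessian of f at 0 is [[0, 0], [0, 0]] with rank 0, so corank 2. A Groebner basis of the Jacobian ideal J(f) in C{x,y} is {-128*x*y/7 + y^6 - 64*y^2/7, x*y^2 + y^3/2, x^2 + 3*x*y/2 + y^2/2}; counting standard monomials gives mu = 8. Corank 2; j^3 = (x + y)*(2*x + y)^2 has shape L^2 M (L != M), so D-series; mu = 8 gives D_8.

Type D_8, Milnor number mu = 8.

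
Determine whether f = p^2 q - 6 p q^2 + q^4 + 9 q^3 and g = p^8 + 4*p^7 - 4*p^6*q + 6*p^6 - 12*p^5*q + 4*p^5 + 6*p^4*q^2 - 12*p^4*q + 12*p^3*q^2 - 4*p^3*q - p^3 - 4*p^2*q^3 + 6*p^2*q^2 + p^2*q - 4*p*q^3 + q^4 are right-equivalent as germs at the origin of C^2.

The Hessian of f at 0 has rank 0. Corank 2; j^3 = q*(p - 3*q)^2 has shape L^2 M (L != M), so D-series; mu = 5 gives D_5. The Hessian of g at 0 has rank 0. Corank 2; j^3 = -p^2*(p - q) has shape L^2 M (L != M), so D-series; mu = 5 gives D_5. Both have type D_5, hence right-equivalent.

Yes.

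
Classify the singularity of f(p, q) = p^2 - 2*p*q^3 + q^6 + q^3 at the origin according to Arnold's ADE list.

A_{2}

The Hessian of f at 0 has rank 1. Corank 1: A-series; mu = 2 gives A_2.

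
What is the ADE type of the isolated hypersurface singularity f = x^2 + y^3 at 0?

A2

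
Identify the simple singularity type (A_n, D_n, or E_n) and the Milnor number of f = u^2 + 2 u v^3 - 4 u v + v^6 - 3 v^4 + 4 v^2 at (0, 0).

Type A_3, Milnor number mu = 3.

The Hessian of f at 0 is [[2, -4], [-4, 8]] with rank 1, so corank 1. A Groebner basis of the Jacobian ideal J(f) in C{u,v} is {v^3, u - 2*v}; counting standard monomials gives mu = 3. Corank 1: A-series; mu = 3 gives A_3.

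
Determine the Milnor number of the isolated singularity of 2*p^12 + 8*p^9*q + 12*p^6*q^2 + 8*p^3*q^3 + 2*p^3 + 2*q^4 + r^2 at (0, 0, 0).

6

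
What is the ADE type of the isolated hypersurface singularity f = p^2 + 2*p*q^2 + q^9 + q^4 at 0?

A8

The Hessian of f at 0 has rank 1. Corank 1: A-series; mu = 8 gives A_8.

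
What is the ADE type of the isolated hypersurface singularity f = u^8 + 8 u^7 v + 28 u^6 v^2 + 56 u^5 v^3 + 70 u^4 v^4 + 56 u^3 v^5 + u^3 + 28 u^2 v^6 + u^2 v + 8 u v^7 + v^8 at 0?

D_{9}

The Hessian of f at 0 is [[0, 0], [0, 0]] with rank 0, so corank 2. A Groebner basis of the Jacobian ideal J(f) in C{u,v} is {-u*v/8 + v^7, u*v^2, u^2 + u*v}; counting standard monomials gives mu = 9. Corank 2; j^3 = u^2*(u + v) has shape L^2 M (L != M), so D-series; mu = 9 gives D_9.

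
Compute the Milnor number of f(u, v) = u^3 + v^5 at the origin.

8

The Hessian of f at 0 has rank 0. Corank 2; j^3 = u^3 is a perfect cube, so E-series; the 5-jet and mu = 8 give E_8.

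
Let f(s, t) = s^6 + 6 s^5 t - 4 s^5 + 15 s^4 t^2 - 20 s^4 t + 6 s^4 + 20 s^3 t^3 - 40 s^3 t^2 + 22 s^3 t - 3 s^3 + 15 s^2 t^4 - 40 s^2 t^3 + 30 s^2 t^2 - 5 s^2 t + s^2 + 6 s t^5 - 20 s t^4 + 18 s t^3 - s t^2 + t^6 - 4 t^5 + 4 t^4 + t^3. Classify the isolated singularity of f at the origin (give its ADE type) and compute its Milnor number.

Type A_{2}, Milnor number mu = 2.

The Hessian of f at 0 is [[2, 0], [0, 0]] with rank 1, so corank 1. A Groebner basis of the Jacobian ideal J(f) in C{s,t} is {t^2, s}; counting standard monomials gives mu = 2. Corank 1: A-series; mu = 2 gives A_2.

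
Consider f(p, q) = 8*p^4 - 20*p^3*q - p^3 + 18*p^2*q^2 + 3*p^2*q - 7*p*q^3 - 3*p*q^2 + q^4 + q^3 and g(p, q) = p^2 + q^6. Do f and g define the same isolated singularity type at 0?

The Hessian of f at 0 has rank 0. Corank 2; j^3 = -(p - q)^3 is a perfect cube, so E-series; the 4-jet and mu = 7 give E_7. The Hessian of g at 0 has rank 1. Corank 1: A-series; mu = 5 gives A_5. f is E_7 but g is A_5, hence not right-equivalent.

No.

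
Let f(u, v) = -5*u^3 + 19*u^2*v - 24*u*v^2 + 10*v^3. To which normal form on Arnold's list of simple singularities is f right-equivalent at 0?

The Hessian of f at 0 has rank 0. Corank 2; j^3 = -(u - v)*(5*u^2 - 14*u*v + 10*v^2) splits into three distinct lines over C (the quadratic factor has nonzero discriminant), so D_4.

D_{4}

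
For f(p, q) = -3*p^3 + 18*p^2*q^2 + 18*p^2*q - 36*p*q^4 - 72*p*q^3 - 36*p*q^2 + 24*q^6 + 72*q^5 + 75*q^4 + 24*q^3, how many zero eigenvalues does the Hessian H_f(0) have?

2

Hessian at 0 has rank 0.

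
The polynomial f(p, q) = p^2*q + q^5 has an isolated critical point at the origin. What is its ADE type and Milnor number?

The Hessian of f at 0 has rank 0. Corank 2; j^3 = p^2*q has shape L^2 M (L != M), so D-series; mu = 6 gives D_6.

Type D_{6}, Milnor number mu = 6.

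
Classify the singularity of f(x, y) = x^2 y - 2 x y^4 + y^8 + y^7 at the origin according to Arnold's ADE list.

D9

The Hessian of f at 0 has rank 0. Corank 2; j^3 = x^2*y has shape L^2 M (L != M), so D-series; mu = 9 gives D_9.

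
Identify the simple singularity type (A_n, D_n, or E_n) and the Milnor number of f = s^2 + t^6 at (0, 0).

The Hessian of f at 0 is [[2, 0], [0, 0]] with rank 1, so corank 1. A Groebner basis of the Jacobian ideal J(f) in C{s,t} is {t^5, s}; counting standard monomials gives mu = 5. Corank 1: A-series; mu = 5 gives A_5.

Type A_{5}, Milnor number mu = 5.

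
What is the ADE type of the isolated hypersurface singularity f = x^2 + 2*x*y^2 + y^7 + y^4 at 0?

The Hessian of f at 0 is [[2, 0], [0, 0]] with rank 1, so corank 1. A Groebner basis of the Jacobian ideal J(f) in C{x,y} is {x^3, x + y^2}; counting standard monomials gives mu = 6. Corank 1: A-series; mu = 6 gives A_6.

A_{6}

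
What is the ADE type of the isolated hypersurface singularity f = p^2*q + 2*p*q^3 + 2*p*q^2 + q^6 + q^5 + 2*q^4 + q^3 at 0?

The Hessian of f at 0 is [[0, 0], [0, 0]] with rank 0, so corank 2. A Groebner basis of the Jacobian ideal J(f) in C{p,q} is {p^3 - p^2/2 - 7*p*q^2/2 + 3*p*q/2 + 2*q^2, p^2*q + p^2/6 + 13*p*q^2/6 - 5*p*q/6 - q^2, p*q + q^3 + q^2}; counting standard monomials gives mu = 7. Corank 2; j^3 = q*(p + q)^2 has shape L^2 M (L != M), so D-series; mu = 7 gives D_7.

D_{7}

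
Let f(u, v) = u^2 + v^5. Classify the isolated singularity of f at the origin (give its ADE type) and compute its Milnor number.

Type A_{4}, Milnor number mu = 4.

The Hessian of f at 0 has rank 1. Corank 1: A-series; mu = 4 gives A_4.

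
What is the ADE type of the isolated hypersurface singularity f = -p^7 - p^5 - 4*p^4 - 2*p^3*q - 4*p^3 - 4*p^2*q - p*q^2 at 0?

D8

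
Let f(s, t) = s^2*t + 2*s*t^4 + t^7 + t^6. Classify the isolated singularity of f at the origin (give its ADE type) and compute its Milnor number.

The Hessian of f at 0 has rank 0. Corank 2; j^3 = s^2*t has shape L^2 M (L != M), so D-series; mu = 7 gives D_7.

Type D_{7}, Milnor number mu = 7.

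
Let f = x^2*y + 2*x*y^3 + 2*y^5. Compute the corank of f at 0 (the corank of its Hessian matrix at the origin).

2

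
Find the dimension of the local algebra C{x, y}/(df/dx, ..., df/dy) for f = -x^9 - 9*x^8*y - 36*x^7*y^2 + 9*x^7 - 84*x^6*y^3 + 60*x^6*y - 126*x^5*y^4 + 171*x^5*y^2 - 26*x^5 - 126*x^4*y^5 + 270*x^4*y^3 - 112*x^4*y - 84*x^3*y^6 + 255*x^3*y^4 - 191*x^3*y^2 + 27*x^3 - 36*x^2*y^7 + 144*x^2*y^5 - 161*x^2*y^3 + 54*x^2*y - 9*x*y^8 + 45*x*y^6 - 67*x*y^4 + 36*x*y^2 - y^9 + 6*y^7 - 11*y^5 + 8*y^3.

8

The Hessian of f at 0 has rank 0. Corank 2; j^3 = (3*x + 2*y)^3 is a perfect cube, so E-series; the 5-jet and mu = 8 give E_8.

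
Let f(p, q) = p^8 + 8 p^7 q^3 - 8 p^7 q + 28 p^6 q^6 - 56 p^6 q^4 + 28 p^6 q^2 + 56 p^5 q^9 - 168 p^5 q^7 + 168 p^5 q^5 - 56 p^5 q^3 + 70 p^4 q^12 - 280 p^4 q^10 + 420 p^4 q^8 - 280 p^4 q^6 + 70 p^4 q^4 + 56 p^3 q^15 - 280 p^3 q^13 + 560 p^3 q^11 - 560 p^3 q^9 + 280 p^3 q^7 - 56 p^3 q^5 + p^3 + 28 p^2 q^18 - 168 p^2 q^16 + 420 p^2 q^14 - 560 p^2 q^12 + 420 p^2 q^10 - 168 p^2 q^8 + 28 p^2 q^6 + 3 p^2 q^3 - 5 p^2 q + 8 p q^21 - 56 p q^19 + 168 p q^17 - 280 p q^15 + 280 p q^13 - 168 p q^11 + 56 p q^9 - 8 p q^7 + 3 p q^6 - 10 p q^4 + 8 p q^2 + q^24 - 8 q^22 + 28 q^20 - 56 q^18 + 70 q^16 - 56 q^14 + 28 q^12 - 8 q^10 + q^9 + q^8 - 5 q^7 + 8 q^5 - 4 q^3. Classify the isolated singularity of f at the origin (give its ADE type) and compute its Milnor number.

The Hessian of f at 0 has rank 0. Corank 2; j^3 = (p - 2*q)^2*(p - q) has shape L^2 M (L != M), so D-series; mu = 9 gives D_9.

Type D_9, Milnor number mu = 9.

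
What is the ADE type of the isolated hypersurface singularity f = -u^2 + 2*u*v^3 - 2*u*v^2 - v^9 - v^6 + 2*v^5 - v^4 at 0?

A_8

The Hessian of f at 0 has rank 1. Corank 1: A-series; mu = 8 gives A_8.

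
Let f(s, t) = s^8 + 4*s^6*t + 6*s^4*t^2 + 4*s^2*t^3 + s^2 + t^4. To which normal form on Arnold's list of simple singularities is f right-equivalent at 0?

A_3

The Hessian of f at 0 has rank 1. Corank 1: A-series; mu = 3 gives A_3.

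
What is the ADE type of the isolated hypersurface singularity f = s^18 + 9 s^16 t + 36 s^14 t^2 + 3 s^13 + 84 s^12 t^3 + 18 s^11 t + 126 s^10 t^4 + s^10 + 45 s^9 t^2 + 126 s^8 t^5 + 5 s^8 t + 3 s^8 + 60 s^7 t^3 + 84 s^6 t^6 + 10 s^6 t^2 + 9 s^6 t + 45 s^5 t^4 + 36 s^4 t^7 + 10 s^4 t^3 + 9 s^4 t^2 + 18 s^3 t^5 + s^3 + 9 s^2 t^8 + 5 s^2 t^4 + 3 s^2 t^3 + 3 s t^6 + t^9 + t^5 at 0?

The Hessian of f at 0 has rank 0. Corank 2; j^3 = s^3 is a perfect cube, so E-series; the 5-jet and mu = 8 give E_8.

E_{8}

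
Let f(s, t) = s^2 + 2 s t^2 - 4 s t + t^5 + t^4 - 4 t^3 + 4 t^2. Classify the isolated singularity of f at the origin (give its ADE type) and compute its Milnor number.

Type A_{4}, Milnor number mu = 4.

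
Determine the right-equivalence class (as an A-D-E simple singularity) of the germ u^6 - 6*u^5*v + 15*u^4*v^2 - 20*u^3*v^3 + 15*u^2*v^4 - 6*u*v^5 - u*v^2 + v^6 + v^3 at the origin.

D_7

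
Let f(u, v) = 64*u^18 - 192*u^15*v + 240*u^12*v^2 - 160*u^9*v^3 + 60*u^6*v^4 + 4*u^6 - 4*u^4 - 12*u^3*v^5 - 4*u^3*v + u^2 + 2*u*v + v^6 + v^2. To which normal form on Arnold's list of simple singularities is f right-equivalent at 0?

The Hessian of f at 0 has rank 1. Corank 1: A-series; mu = 5 gives A_5.

A_{5}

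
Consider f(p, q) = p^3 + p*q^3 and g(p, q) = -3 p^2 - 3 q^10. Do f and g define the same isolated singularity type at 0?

No.

The Hessian of f at 0 has rank 0. Corank 2; j^3 = p^3 is a perfect cube, so E-series; the 4-jet and mu = 7 give E_7. The Hessian of g at 0 has rank 1. Corank 1: A-series; mu = 9 gives A_9. f is E_7 but g is A_9, hence not right-equivalent.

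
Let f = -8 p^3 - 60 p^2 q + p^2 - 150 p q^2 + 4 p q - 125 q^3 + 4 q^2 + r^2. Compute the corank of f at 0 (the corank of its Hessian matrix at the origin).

Hessian at 0 has rank 2.

1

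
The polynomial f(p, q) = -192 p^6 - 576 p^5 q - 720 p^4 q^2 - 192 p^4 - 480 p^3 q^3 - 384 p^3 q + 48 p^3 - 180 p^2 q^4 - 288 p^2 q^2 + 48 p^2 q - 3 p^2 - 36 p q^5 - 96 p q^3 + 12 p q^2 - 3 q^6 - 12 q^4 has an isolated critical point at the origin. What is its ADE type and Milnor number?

The Hessian of f at 0 has rank 1. Corank 1: A-series; mu = 5 gives A_5.

Type A5, Milnor number mu = 5.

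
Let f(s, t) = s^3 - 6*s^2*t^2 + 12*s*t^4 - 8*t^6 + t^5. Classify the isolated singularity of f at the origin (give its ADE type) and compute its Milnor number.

Type E8, Milnor number mu = 8.

The Hessian of f at 0 is [[0, 0], [0, 0]] with rank 0, so corank 2. A Groebner basis of the Jacobian ideal J(f) in C{s,t} is {t^4, s^3, -s^2/4 + s*t^2}; counting standard monomials gives mu = 8. Corank 2; j^3 = s^3 is a perfect cube, so E-series; the 5-jet and mu = 8 give E_8.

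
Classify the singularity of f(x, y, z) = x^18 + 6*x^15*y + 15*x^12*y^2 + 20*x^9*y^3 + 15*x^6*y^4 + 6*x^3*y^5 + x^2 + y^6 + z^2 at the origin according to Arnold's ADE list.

A5

The Hessian of f at 0 is [[2, 0, 0], [0, 0, 0], [0, 0, 2]] with rank 2, so corank 1. A Groebner basis of the Jacobian ideal J(f) in C{x,y,z} is {y^5, x, z}; counting standard monomials gives mu = 5. Corank 1: A-series; mu = 5 gives A_5.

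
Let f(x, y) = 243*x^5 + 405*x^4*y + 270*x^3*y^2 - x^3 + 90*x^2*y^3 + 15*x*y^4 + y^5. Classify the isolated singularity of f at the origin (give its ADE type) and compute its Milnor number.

Type E8, Milnor number mu = 8.

The Hessian of f at 0 has rank 0. Corank 2; j^3 = -x^3 is a perfect cube, so E-series; the 5-jet and mu = 8 give E_8.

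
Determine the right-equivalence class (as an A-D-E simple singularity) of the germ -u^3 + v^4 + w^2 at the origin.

E_6

The Hessian of f at 0 has rank 1. Corank 2; j^3 = -u^3 is a perfect cube, so E-series; the 4-jet and mu = 6 give E_6.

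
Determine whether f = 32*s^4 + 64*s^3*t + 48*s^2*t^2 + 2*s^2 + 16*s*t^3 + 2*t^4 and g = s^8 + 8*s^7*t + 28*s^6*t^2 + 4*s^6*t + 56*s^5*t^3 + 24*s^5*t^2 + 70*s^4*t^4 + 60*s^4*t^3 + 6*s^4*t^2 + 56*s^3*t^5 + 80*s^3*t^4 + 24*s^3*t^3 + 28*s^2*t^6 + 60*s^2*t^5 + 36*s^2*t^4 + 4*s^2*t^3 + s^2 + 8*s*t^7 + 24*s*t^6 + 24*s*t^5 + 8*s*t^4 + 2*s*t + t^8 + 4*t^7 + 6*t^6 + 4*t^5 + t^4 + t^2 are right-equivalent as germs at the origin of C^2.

Yes.

The Hessian of f at 0 has rank 1. Corank 1: A-series; mu = 3 gives A_3. The Hessian of g at 0 has rank 1. Corank 1: A-series; mu = 3 gives A_3. Both have type A_3, hence right-equivalent.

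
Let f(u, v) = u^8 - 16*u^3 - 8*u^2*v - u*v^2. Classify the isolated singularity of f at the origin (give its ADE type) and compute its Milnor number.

The Hessian of f at 0 has rank 0. Corank 2; j^3 = -u*(4*u + v)^2 has shape L^2 M (L != M), so D-series; mu = 9 gives D_9.

Type D_9, Milnor number mu = 9.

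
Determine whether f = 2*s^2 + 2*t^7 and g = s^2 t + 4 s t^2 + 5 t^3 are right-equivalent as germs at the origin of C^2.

No.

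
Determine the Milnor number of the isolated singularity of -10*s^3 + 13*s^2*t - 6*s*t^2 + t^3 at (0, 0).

4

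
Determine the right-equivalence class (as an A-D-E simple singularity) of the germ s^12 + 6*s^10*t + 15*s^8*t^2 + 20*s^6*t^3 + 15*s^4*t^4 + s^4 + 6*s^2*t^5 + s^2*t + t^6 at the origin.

The Hessian of f at 0 has rank 0. Corank 2; j^3 = s^2*t has shape L^2 M (L != M), so D-series; mu = 7 gives D_7.

D_{7}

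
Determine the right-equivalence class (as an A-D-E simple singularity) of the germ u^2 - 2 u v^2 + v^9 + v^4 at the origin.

A_{8}

The Hessian of f at 0 has rank 1. Corank 1: A-series; mu = 8 gives A_8.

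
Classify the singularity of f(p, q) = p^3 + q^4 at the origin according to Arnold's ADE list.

E6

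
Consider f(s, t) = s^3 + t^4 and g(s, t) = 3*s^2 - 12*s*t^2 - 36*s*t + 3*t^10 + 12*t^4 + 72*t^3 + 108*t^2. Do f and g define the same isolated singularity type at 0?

No.

The Hessian of f at 0 has rank 0. Corank 2; j^3 = s^3 is a perfect cube, so E-series; the 4-jet and mu = 6 give E_6. The Hessian of g at 0 has rank 1. Corank 1: A-series; mu = 9 gives A_9. f is E_6 but g is A_9, hence not right-equivalent.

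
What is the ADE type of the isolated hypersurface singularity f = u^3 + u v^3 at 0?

E_{7}

The Hessian of f at 0 has rank 0. Corank 2; j^3 = u^3 is a perfect cube, so E-series; the 4-jet and mu = 7 give E_7.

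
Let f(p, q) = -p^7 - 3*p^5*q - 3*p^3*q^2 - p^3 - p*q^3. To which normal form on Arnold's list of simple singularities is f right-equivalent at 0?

E7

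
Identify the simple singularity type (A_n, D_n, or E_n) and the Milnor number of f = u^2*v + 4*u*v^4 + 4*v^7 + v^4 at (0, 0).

The Hessian of f at 0 has rank 0. Corank 2; j^3 = u^2*v has shape L^2 M (L != M), so D-series; mu = 5 gives D_5.

Type D_{5}, Milnor number mu = 5.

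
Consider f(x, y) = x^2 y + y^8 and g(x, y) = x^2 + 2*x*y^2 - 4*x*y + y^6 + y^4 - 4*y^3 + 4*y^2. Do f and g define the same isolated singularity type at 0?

The Hessian of f at 0 is [[0, 0], [0, 0]] with rank 0, so corank 2. A Groebner basis of the Jacobian ideal J(f) in C{x,y} is {x^2/8 + y^7, x^3, x*y}; counting standard monomials gives mu = 9. Corank 2; j^3 = x^2*y has shape L^2 M (L != M), so D-series; mu = 9 gives D_9. The Hessian of g at 0 is [[2, -4], [-4, 8]] with rank 1, so corank 1. A Groebner basis of the Jacobian ideal J(g) in C{x,y} is {x^3 + 12*x^2 - 40*x*y - 32*x + 64*y, x^2*y + 4*x^2 - 12*x*y - 8*x + 16*y, x + y^2 - 2*y}; counting standard monomials gives mu = 5. Corank 1: A-series; mu = 5 gives A_5. f is D_9 but g is A_5, hence not right-equivalent.

No.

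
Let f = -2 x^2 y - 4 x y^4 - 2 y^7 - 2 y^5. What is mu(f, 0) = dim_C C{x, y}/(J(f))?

The Hessian of f at 0 is [[0, 0], [0, 0]] with rank 0, so corank 2. A Groebner basis of the Jacobian ideal J(f) in C{x,y} is {x*y + y^4, x*y^2, x^2 - 5*x*y}; counting standard monomials gives mu = 6. Corank 2; j^3 = -2*x^2*y has shape L^2 M (L != M), so D-series; mu = 6 gives D_6.

6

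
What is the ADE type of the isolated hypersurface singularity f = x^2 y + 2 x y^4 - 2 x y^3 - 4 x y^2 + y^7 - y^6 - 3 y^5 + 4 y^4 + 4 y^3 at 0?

The Hessian of f at 0 has rank 0. Corank 2; j^3 = y*(x - 2*y)^2 has shape L^2 M (L != M), so D-series; mu = 7 gives D_7.

D_7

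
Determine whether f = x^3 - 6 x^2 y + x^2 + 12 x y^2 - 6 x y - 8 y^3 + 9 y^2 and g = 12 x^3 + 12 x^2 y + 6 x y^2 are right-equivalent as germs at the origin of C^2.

No.

The Hessian of f at 0 has rank 1. Corank 1: A-series; mu = 2 gives A_2. The Hessian of g at 0 has rank 0. Corank 2; j^3 = 6*x*(2*x^2 + 2*x*y + y^2) splits into three distinct lines over C (the quadratic factor has nonzero discriminant), so D_4. f is A_2 but g is D_4, hence not right-equivalent.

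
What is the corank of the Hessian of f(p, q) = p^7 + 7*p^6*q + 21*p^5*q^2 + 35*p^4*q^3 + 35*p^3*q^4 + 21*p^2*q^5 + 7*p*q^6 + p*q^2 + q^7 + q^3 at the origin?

Hessian at 0 has rank 0.

2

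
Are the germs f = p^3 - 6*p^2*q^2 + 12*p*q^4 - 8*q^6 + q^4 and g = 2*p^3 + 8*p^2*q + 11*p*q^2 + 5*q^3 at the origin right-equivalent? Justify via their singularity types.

The Hessian of f at 0 is [[0, 0], [0, 0]] with rank 0, so corank 2. A Groebner basis of the Jacobian ideal J(f) in C{p,q} is {p^3, p^2*q, -p^2/4 + p*q^2, q^3}; counting standard monomials gives mu = 6. Corank 2; j^3 = p^3 is a perfect cube, so E-series; the 4-jet and mu = 6 give E_6. The Hessian of g at 0 is [[0, 0], [0, 0]] with rank 0, so corank 2. A Groebner basis of the Jacobian ideal J(g) in C{p,q} is {q^3, p^2 + q^2/2, p*q + q^2/2}; counting standard monomials gives mu = 4. Corank 2; j^3 = (p + q)*(2*p^2 + 6*p*q + 5*q^2) splits into three distinct lines over C (the quadratic factor has nonzero discriminant), so D_4. f is E_6 but g is D_4, hence not right-equivalent.

No.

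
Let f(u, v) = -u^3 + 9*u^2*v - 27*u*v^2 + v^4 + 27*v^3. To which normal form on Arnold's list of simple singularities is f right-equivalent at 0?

E_6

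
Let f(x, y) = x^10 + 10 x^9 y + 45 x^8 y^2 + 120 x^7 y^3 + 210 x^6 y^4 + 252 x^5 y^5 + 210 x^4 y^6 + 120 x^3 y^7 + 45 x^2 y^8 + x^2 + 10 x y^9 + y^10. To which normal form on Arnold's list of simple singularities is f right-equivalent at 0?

A9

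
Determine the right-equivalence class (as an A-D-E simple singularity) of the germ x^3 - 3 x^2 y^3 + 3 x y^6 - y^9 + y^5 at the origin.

E_{8}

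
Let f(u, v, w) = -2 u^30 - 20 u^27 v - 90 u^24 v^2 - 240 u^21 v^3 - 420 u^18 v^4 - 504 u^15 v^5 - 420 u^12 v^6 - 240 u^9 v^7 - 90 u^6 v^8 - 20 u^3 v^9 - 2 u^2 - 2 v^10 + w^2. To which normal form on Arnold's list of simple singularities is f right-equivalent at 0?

A_{9}

The Hessian of f at 0 is [[-4, 0, 0], [0, 0, 0], [0, 0, 2]] with rank 2, so corank 1. A Groebner basis of the Jacobian ideal J(f) in C{u,v,w} is {v^9, u, w}; counting standard monomials gives mu = 9. Corank 1: A-series; mu = 9 gives A_9.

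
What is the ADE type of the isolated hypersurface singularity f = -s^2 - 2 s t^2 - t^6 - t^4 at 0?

A_{5}

The Hessian of f at 0 has rank 1. Corank 1: A-series; mu = 5 gives A_5.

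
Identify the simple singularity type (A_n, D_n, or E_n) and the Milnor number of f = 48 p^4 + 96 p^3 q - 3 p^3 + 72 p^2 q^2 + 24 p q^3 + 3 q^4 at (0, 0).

The Hessian of f at 0 has rank 0. Corank 2; j^3 = -3*p^3 is a perfect cube, so E-series; the 4-jet and mu = 6 give E_6.

Type E6, Milnor number mu = 6.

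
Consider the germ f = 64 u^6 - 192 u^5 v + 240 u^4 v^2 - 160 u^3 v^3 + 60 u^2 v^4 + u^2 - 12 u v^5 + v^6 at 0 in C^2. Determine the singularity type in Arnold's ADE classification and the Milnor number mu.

Type A5, Milnor number mu = 5.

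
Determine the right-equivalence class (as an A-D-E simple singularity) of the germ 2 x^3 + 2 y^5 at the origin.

E_{8}

The Hessian of f at 0 is [[0, 0], [0, 0]] with rank 0, so corank 2. A Groebner basis of the Jacobian ideal J(f) in C{x,y} is {y^4, x^2}; counting standard monomials gives mu = 8. Corank 2; j^3 = 2*x^3 is a perfect cube, so E-series; the 5-jet and mu = 8 give E_8.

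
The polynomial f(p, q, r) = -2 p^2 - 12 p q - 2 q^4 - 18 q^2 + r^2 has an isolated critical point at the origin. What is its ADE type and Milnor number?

Type A3, Milnor number mu = 3.

The Hessian of f at 0 is [[-4, -12, 0], [-12, -36, 0], [0, 0, 2]] with rank 2, so corank 1. A Groebner basis of the Jacobian ideal J(f) in C{p,q,r} is {q^3, p + 3*q, r}; counting standard monomials gives mu = 3. Corank 1: A-series; mu = 3 gives A_3.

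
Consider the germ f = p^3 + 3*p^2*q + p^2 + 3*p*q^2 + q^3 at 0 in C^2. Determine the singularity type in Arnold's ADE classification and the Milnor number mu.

Type A_2, Milnor number mu = 2.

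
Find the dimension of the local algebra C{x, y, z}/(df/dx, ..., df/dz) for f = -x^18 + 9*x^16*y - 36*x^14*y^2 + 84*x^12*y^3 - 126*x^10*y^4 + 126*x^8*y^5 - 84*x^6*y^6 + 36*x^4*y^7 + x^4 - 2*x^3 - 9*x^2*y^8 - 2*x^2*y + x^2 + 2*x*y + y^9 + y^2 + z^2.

8

The Hessian of f at 0 has rank 2. Corank 1: A-series; mu = 8 gives A_8.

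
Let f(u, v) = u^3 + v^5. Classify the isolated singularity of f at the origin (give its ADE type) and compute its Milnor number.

Type E8, Milnor number mu = 8.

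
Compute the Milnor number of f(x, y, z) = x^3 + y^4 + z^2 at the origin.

The Hessian of f at 0 has rank 1. Corank 2; j^3 = x^3 is a perfect cube, so E-series; the 4-jet and mu = 6 give E_6.

6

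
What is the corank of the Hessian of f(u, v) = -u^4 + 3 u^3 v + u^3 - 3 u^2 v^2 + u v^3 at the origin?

The Hessian at 0 is [[0, 0], [0, 0]] of rank 0; hence corank 2.

2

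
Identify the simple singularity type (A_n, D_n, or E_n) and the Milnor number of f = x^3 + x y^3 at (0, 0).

The Hessian of f at 0 has rank 0. Corank 2; j^3 = x^3 is a perfect cube, so E-series; the 4-jet and mu = 7 give E_7.

Type E_7, Milnor number mu = 7.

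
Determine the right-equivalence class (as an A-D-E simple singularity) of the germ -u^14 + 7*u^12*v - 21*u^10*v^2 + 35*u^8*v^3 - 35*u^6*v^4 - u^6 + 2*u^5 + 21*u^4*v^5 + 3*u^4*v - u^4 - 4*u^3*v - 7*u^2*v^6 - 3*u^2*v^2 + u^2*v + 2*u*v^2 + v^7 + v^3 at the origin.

D8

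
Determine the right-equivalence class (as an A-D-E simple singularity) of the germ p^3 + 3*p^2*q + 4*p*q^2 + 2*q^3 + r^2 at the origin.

D4

The Hessian of f at 0 is [[0, 0, 0], [0, 0, 0], [0, 0, 2]] with rank 1, so corank 2. A Groebner basis of the Jacobian ideal J(f) in C{p,q,r} is {q^3, p^2 - 2*q^2/3, p*q + q^2, r}; counting standard monomials gives mu = 4. Corank 2; j^3 = (p + q)*(p^2 + 2*p*q + 2*q^2) splits into three distinct lines over C (the quadratic factor has nonzero discriminant), so D_4.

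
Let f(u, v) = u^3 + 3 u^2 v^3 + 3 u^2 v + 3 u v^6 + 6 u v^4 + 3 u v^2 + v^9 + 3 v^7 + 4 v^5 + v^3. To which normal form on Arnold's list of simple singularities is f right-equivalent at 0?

The Hessian of f at 0 is [[0, 0], [0, 0]] with rank 0, so corank 2. A Groebner basis of the Jacobian ideal J(f) in C{u,v} is {u^2/2 + u*v^3 + u*v + v^2/2, v^4, u^3 - 3*u*v^2 - 2*v^3, u^2*v + 2*u*v^2 + v^3}; counting standard monomials gives mu = 8. Corank 2; j^3 = (u + v)^3 is a perfect cube, so E-series; the 5-jet and mu = 8 give E_8.

E_{8}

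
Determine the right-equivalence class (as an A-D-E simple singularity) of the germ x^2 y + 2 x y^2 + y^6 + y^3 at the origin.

D_{7}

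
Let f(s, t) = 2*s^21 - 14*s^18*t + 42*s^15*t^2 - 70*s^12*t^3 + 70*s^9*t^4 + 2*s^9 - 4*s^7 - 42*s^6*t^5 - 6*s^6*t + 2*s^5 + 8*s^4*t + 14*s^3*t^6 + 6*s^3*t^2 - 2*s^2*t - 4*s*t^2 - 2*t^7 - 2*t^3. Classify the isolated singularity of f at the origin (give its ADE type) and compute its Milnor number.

The Hessian of f at 0 is [[0, 0], [0, 0]] with rank 0, so corank 2. A Groebner basis of the Jacobian ideal J(f) in C{s,t} is {s^2/3 + s*t^3 - s*t/3 - 2*t^2/3, -s^2/2 + t^4 + t^2/2, s^3 - 3*s*t^2 - 2*t^3, s^2*t + 2*s*t^2 + t^3}; counting standard monomials gives mu = 8. Corank 2; j^3 = -2*t*(s + t)^2 has shape L^2 M (L != M), so D-series; mu = 8 gives D_8.

Type D8, Milnor number mu = 8.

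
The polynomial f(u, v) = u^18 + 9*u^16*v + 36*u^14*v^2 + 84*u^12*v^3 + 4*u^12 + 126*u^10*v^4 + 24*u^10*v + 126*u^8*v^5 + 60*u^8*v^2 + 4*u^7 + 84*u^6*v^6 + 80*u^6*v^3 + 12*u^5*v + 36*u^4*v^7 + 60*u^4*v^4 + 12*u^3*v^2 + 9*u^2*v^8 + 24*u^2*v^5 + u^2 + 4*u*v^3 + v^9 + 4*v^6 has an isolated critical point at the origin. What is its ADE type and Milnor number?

The Hessian of f at 0 is [[2, 0], [0, 0]] with rank 1, so corank 1. A Groebner basis of the Jacobian ideal J(f) in C{u,v} is {u^2*v^2, u^3, u/2 + v^3}; counting standard monomials gives mu = 8. Corank 1: A-series; mu = 8 gives A_8.

Type A8, Milnor number mu = 8.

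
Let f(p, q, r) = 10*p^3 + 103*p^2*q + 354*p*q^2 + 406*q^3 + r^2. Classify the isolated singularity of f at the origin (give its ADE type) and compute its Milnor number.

The Hessian of f at 0 is [[0, 0, 0], [0, 0, 0], [0, 0, 2]] with rank 1, so corank 2. A Groebner basis of the Jacobian ideal J(f) in C{p,q,r} is {q^3, p^2 - 138*q^2/11, p*q + 39*q^2/11, r}; counting standard monomials gives mu = 4. Corank 2; j^3 = (2*p + 7*q)*(5*p^2 + 34*p*q + 58*q^2) splits into three distinct lines over C (the quadratic factor has nonzero discriminant), so D_4.

Type D_{4}, Milnor number mu = 4.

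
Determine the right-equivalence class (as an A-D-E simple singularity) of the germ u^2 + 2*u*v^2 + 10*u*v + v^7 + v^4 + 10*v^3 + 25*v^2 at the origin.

A_{6}

The Hessian of f at 0 has rank 1. Corank 1: A-series; mu = 6 gives A_6.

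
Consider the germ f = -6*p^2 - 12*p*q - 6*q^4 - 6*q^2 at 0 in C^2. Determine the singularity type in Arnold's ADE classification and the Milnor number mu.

Type A3, Milnor number mu = 3.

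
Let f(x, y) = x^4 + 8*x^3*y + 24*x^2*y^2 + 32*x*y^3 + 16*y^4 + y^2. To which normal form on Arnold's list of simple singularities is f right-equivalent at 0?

A_3

The Hessian of f at 0 is [[0, 0], [0, 2]] with rank 1, so corank 1. A Groebner basis of the Jacobian ideal J(f) in C{x,y} is {x^3, y}; counting standard monomials gives mu = 3. Corank 1: A-series; mu = 3 gives A_3.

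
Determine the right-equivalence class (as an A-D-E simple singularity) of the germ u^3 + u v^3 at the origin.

E7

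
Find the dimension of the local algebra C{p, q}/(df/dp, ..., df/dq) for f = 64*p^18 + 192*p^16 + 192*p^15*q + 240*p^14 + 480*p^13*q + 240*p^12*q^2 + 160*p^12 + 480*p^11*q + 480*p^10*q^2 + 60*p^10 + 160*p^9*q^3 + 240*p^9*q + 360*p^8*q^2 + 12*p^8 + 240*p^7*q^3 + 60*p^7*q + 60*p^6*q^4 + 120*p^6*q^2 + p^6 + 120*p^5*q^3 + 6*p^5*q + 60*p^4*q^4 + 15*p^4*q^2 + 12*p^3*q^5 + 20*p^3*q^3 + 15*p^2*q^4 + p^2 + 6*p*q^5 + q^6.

5

The Hessian of f at 0 has rank 1. Corank 1: A-series; mu = 5 gives A_5.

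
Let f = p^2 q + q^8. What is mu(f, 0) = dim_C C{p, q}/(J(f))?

The Hessian of f at 0 has rank 0. Corank 2; j^3 = p^2*q has shape L^2 M (L != M), so D-series; mu = 9 gives D_9.

9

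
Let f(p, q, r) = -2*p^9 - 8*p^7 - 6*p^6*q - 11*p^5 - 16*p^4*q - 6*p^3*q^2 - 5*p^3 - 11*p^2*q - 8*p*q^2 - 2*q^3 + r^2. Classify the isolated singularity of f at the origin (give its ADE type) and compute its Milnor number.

Type D4, Milnor number mu = 4.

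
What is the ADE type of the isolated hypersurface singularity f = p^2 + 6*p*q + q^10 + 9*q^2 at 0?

A9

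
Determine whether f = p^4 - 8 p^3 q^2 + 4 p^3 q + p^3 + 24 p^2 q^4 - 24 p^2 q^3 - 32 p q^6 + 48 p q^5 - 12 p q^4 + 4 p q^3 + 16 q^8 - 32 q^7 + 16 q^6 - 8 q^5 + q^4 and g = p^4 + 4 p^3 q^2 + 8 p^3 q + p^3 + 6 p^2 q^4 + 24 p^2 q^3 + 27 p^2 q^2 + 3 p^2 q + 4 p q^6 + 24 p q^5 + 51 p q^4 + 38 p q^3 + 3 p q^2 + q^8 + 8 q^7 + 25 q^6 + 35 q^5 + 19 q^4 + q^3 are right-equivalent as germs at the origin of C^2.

Yes.

The Hessian of f at 0 is [[0, 0], [0, 0]] with rank 0, so corank 2. A Groebner basis of the Jacobian ideal J(f) in C{p,q} is {p^3, p^2*q, -p^2/4 + p*q^2, 3*p^2/4 + q^3}; counting standard monomials gives mu = 6. Corank 2; j^3 = p^3 is a perfect cube, so E-series; the 4-jet and mu = 6 give E_6. The Hessian of g at 0 is [[0, 0], [0, 0]] with rank 0, so corank 2. A Groebner basis of the Jacobian ideal J(g) in C{p,q} is {p^3 + 3*p^2 + 6*p*q + 3*q^2, p^2*q - 5*p^2/2 - 5*p*q - 5*q^2/2, 2*p^2 + p*q^2 + 4*p*q + 2*q^2, -3*p^2/2 - 3*p*q + q^3 - 3*q^2/2}; counting standard monomials gives mu = 6. Corank 2; j^3 = (p + q)^3 is a perfect cube, so E-series; the 4-jet and mu = 6 give E_6. Both have type E_6, hence right-equivalent.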